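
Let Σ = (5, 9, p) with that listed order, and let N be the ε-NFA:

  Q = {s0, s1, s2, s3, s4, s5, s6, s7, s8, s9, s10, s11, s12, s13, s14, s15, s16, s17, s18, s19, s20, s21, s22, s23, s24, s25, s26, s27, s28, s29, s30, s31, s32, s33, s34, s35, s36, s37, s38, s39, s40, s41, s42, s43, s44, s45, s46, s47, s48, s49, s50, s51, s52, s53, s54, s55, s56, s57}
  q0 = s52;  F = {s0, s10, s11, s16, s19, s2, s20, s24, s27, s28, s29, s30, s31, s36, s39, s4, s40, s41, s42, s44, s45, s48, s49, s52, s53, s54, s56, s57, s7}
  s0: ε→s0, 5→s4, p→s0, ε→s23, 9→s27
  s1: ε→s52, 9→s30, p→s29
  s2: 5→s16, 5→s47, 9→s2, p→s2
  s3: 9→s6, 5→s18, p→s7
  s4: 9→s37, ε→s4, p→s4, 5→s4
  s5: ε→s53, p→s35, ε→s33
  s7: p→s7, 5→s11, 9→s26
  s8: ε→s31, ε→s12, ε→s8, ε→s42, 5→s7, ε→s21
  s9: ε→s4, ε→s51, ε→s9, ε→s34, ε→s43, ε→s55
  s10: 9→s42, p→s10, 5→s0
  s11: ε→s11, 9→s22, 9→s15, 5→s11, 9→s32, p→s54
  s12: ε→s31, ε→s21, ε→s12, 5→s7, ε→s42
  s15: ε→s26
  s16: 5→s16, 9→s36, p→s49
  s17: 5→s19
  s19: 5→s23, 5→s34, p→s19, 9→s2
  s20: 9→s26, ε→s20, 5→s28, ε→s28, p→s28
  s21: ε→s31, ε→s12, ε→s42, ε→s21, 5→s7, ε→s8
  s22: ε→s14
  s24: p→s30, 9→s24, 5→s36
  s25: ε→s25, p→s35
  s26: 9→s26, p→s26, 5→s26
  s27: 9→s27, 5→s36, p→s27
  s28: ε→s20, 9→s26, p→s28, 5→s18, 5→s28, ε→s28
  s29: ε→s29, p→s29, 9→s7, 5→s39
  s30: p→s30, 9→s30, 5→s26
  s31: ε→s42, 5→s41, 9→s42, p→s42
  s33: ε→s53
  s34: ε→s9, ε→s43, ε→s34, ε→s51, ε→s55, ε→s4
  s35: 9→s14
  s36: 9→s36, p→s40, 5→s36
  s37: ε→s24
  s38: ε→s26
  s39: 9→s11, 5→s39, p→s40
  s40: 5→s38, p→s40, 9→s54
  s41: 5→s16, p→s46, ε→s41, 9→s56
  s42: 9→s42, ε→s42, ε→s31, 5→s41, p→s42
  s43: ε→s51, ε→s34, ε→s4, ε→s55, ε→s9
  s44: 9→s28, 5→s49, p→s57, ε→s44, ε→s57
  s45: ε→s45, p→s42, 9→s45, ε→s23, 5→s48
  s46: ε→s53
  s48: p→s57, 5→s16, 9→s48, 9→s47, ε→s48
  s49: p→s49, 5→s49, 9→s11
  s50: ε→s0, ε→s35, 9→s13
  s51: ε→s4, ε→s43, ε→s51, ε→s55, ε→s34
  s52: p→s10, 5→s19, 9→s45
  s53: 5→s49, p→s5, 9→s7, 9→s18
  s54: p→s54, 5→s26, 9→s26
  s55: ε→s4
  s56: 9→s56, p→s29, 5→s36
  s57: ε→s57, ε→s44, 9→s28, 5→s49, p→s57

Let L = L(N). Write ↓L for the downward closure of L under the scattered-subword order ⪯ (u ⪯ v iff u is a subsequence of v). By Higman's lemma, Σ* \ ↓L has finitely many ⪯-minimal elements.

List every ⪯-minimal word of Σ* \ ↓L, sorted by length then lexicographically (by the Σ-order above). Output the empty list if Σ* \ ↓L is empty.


A = [559p5, 95p99, p595p5].

|Q|=58, |F|=29, |δ|=179 (69 ε).
min D↑ (27 st, q0=0, F={21}): 0:5→1,9→2,p→3 1:5→4,9→5,p→1 2:5→6,9→2,p→7 3:5→8,9→7,p→3 4:5→4,9→9,p→4 5:5→10,9→5,p→5 6:5→10,9→6,p→11 7:5→12,9→7,p→7 8:5→4,9→13,p→8 9:5→14,9→9,p→15 10:5→10,9→14,p→16 11:5→16,9→17,p→11 12:5→10,9→18,p→19 13:5→14,9→13,p→13 14:5→14,9→14,p→20 15:5→21,9→15,p→15 16:5→16,9→22,p→16 17:5→17,9→21,p→17 18:5→14,9→18,p→23 19:5→16,9→24,p→19 20:5→21,9→25,p→20 21:5→21,9→21,p→21 22:5→22,9→21,p→25 23:5→26,9→24,p→23 24:5→22,9→21,p→24 25:5→21,9→21,p→25 26:5→26,9→22,p→20 [Hopcroft].
'559p5': |S_i|=[48, 43, 27, 13, 5, 2] end={s26,s38} — reject; 5/5 del acc.
'95p99': N↓-sim [48, 38, 29, 23, 11, 5] end={s14,s15,s22,s26,s32} — reject; 5/5 deletions ∈↓L.
'p595p5': run [48, 45, 38, 19, 11, 4, 2] end={s26,s38} rej; 6/6 deletions ∈↓L.
3 words, ⪯-incomp.


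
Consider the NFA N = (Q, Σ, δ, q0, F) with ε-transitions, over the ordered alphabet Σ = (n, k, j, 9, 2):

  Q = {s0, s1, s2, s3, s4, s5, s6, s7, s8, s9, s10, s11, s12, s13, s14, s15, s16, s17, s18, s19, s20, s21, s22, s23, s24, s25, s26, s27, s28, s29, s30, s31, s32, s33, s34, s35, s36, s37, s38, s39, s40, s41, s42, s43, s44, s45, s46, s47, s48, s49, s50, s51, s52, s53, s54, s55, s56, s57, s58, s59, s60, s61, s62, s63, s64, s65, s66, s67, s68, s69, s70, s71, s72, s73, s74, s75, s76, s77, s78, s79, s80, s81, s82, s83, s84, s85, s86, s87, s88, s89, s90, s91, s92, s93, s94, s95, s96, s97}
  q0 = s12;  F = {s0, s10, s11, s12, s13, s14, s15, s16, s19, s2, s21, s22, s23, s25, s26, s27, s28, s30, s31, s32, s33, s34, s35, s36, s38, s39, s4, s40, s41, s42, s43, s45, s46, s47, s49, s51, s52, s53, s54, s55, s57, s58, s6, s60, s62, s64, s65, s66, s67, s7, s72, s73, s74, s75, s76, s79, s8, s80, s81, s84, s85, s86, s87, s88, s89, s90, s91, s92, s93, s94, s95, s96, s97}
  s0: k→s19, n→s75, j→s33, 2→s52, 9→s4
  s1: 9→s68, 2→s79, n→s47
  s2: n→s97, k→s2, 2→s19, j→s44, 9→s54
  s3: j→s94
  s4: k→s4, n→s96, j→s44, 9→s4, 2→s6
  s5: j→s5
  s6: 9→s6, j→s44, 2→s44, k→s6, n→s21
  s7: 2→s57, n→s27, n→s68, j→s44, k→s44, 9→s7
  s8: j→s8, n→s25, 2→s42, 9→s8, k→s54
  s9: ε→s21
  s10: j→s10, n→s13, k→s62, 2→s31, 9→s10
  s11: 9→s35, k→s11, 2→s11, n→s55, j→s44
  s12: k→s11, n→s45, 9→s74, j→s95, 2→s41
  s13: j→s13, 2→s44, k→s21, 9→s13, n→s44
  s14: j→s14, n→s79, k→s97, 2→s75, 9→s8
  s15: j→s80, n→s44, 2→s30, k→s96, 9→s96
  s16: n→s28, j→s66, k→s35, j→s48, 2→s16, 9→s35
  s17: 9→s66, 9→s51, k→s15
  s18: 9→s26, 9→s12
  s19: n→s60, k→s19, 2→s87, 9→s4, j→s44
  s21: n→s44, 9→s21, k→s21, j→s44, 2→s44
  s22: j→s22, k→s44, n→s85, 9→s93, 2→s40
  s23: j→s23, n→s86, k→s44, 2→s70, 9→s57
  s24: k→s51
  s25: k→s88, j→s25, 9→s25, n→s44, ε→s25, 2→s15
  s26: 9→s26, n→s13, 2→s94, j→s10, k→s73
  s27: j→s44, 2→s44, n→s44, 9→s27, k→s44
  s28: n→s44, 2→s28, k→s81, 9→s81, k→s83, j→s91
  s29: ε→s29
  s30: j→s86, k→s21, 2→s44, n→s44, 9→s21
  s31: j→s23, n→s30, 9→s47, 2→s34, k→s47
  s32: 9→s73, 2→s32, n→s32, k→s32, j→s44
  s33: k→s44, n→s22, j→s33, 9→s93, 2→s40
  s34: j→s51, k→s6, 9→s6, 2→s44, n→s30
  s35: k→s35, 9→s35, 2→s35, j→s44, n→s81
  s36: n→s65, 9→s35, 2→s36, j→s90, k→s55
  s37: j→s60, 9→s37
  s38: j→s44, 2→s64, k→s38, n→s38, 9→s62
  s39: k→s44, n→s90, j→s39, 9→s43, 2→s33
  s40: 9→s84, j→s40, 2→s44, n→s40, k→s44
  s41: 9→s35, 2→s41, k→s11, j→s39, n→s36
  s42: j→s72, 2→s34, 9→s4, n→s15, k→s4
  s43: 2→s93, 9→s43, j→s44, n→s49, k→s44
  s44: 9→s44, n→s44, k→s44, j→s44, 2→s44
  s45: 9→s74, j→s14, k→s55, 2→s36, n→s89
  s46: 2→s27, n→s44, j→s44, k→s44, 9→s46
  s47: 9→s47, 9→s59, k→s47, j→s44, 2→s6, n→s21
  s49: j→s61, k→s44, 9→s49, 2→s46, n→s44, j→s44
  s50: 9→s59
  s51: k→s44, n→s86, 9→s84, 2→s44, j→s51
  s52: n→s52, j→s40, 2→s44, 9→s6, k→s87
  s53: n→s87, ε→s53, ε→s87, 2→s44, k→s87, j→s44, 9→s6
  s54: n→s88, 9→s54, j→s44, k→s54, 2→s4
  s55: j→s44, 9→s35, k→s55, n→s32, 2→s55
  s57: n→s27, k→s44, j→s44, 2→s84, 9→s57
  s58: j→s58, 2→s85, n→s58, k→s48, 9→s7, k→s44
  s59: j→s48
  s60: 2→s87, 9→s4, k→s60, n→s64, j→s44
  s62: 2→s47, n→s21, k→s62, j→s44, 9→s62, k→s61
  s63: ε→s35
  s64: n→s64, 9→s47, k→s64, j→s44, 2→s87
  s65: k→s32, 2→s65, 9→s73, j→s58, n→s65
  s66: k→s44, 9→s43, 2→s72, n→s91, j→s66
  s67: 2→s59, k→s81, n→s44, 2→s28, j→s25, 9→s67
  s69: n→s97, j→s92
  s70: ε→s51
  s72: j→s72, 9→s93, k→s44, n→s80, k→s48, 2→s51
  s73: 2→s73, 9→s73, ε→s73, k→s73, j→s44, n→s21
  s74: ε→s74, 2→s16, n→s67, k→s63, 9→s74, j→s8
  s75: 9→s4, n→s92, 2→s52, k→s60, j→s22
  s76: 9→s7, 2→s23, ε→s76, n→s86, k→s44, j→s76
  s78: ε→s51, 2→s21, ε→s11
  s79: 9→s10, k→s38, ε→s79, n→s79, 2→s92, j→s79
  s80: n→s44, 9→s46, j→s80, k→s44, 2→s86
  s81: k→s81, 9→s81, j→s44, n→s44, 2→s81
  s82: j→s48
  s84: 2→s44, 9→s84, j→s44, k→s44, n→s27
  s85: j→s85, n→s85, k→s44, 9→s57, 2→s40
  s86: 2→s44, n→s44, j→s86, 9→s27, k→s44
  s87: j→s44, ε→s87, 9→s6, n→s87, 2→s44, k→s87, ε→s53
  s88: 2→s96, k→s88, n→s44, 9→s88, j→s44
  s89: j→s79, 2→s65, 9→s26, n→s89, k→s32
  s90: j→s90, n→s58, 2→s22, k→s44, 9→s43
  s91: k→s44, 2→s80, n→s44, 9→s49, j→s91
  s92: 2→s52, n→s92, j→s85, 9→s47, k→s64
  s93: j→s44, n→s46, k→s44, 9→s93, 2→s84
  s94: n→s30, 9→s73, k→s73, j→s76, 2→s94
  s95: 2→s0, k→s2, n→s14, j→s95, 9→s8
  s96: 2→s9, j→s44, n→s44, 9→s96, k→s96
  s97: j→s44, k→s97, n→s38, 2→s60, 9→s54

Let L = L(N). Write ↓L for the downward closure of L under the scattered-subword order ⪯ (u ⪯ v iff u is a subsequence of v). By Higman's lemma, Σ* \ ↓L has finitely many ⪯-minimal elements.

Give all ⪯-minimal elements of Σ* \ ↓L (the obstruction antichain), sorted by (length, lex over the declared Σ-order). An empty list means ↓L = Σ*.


A = [kj, 9nn, 2jk, 29j, j222, nn9n2].

|Q|=98, |F|=73, |δ|=413 (15 ε).
min D↑ (73 st, q0=0, F={10}): 0:n→1,k→2,j→3,9→4,2→5 1:n→6,k→7,j→8,9→4,2→9 2:n→7,k→2,j→10,9→11,2→2 3:n→8,k→12,j→3,9→13,2→14 4:n→15,k→11,j→13,9→4,2→16 5:n→9,k→2,j→17,9→11,2→5 6:n→6,k→18,j→19,9→20,2→21 7:n→18,k→7,j→10,9→11,2→7 8:n→19,k→22,j→8,9→13,2→23 9:n→21,k→7,j→24,9→11,2→9 10:n→10,k→10,j→10,9→10,2→10 11:n→25,k→11,j→10,9→11,2→11 12:n→22,k→12,j→10,9→26,2→27 13:n→28,k→26,j→13,9→13,2→29 14:n→23,k→27,j→30,9→31,2→32 15:n→10,k→25,j→28,9→15,2→33 16:n→33,k→11,j→34,9→11,2→16 17:n→24,k→10,j→17,9→35,2→30 18:n→18,k→18,j→10,9→36,2→18 19:n→19,k→37,j→19,9→38,2→39 20:n→40,k→36,j→38,9→20,2→41 21:n→21,k→18,j→42,9→36,2→21 22:n→37,k→22,j→10,9→26,2→43 23:n→39,k→43,j→44,9→31,2→32 24:n→42,k→10,j→24,9→35,2→44 25:n→10,k→25,j→10,9→25,2→25 26:n→45,k→26,j→10,9→26,2→31 27:n→43,k→27,j→10,9→31,2→46 28:n→10,k→45,j→28,9→28,2→47 29:n→47,k→31,j→48,9→31,2→49 30:n→44,k→10,j→30,9→50,2→51 31:n→52,k→31,j→10,9→31,2→53 32:n→32,k→46,j→51,9→53,2→10 33:n→10,k→25,j→54,9→25,2→33 34:n→54,k→10,j→34,9→35,2→48 35:n→55,k→10,j→10,9→35,2→50 36:n→56,k→36,j→10,9→36,2→36 37:n→37,k→37,j→10,9→57,2→58 38:n→40,k→57,j→38,9→38,2→59 39:n→39,k→58,j→60,9→61,2→32 40:n→10,k→56,j→40,9→40,2→10 41:n→62,k→36,j→63,9→36,2→41 42:n→42,k→10,j→42,9→64,2→60 43:n→58,k→43,j→10,9→31,2→46 44:n→60,k→10,j→44,9→50,2→51 45:n→10,k→45,j→10,9→45,2→52 46:n→46,k→46,j→10,9→53,2→10 47:n→10,k→52,j→65,9→52,2→62 48:n→65,k→10,j→48,9→50,2→66 49:n→62,k→53,j→66,9→53,2→10 50:n→67,k→10,j→10,9→50,2→68 51:n→51,k→10,j→51,9→68,2→10 52:n→10,k→52,j→10,9→52,2→56 53:n→56,k→53,j→10,9→53,2→10 54:n→10,k→10,j→54,9→55,2→65 55:n→10,k→10,j→10,9→55,2→67 56:n→10,k→56,j→10,9→56,2→10 57:n→56,k→57,j→10,9→57,2→61 58:n→58,k→58,j→10,9→61,2→46 59:n→62,k→61,j→69,9→61,2→49 60:n→60,k→10,j→60,9→70,2→51 61:n→56,k→61,j→10,9→61,2→53 62:n→10,k→56,j→71,9→56,2→10 63:n→71,k→10,j→63,9→64,2→69 64:n→72,k→10,j→10,9→64,2→70 65:n→10,k→10,j→65,9→67,2→71 66:n→71,k→10,j→66,9→68,2→10 67:n→10,k→10,j→10,9→67,2→72 68:n→72,k→10,j→10,9→68,2→10 69:n→71,k→10,j→69,9→70,2→66 70:n→72,k→10,j→10,9→70,2→68 71:n→10,k→10,j→71,9→72,2→10 72:n→10,k→10,j→10,9→72,2→10.
'kj': |S_i|=[82, 29, 2] end={s44,s48} ∉↓L; 2/2 del acc.
'9nn': N↓-sim [82, 51, 23, 1] end={s44} ∉↓L; 3/3 deletions ∈↓L.
'2jk': |S_i|=[82, 62, 28, 2] end={s44,s48} — reject; 3/3 del acc.
'29j': |S_i|=[82, 62, 22, 3] end={s44,s48,s61} ∉↓L; 3/3 single-dels accept.
'j222': run [82, 62, 38, 15, 1] end={s44} ∉↓L; 4/4 single-dels accept.
'nn9n2': run [82, 73, 52, 39, 7, 1] end={s44} — reject; 5/5 del acc.
6 minimals (antichain).


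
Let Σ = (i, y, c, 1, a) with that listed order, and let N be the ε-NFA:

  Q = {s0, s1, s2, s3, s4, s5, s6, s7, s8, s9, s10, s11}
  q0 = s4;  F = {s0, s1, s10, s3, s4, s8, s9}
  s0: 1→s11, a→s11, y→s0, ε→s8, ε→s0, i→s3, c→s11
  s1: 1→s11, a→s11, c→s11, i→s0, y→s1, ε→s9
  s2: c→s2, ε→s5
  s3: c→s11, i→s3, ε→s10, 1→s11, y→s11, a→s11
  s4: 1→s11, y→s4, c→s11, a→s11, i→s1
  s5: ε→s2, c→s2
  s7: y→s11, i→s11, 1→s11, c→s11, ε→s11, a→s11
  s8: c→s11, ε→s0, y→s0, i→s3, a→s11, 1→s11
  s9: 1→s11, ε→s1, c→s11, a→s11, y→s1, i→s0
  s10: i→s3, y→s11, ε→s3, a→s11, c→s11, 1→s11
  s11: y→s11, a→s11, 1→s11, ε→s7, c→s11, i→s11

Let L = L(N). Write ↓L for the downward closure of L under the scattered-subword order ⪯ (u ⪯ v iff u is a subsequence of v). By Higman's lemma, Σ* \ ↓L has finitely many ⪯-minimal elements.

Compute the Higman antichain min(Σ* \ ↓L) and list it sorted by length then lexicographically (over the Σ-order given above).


|Q|=12, |F|=7, |δ|=58 (11 ε).
min D↑ (5 st, q0=0, F={2}): 0:i→1,y→0,c→2,1→2,a→2 1:i→3,y→1,c→2,1→2,a→2 2:i→2,y→2,c→2,1→2,a→2 3:i→4,y→3,c→2,1→2,a→2 4:i→4,y→2,c→2,1→2,a→2.
'c': |S_i|=[9, 2] end={s11,s7} — reject; 1/1 del acc.
'1': |S_i|=[9, 2] end={s11,s7} — reject; 1/1 del acc.
'a': |S_i|=[9, 2] end={s11,s7} ∉↓L; 1/1 single-dels accept.
'iiiy': |S_i|=[9, 8, 6, 4, 2] end={s11,s7} — reject; 4/4 deletions ∈↓L.
4 minimals (antichain).

min(Σ*\↓L) = [c, 1, a, iiiy].


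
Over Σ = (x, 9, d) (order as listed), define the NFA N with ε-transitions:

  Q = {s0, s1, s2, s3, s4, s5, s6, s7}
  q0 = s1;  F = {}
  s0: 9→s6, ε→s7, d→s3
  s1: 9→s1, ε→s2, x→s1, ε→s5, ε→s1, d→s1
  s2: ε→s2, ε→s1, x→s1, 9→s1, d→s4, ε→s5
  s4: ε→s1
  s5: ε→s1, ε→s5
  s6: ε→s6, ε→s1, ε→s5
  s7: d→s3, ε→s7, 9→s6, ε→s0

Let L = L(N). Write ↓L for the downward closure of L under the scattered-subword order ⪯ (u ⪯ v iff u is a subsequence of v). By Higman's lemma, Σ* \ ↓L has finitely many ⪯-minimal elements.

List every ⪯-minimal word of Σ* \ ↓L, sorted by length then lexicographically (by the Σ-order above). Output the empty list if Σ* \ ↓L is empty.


A = [ε].

|Q|=8, |F|=0, |δ|=25 (15 ε).
min D↑ (1 st, q0=0, F={0}): 0:x→0,9→0,d→0 (ε-aug+det+¬).
ε ∈ L(D↑) — L = ∅.


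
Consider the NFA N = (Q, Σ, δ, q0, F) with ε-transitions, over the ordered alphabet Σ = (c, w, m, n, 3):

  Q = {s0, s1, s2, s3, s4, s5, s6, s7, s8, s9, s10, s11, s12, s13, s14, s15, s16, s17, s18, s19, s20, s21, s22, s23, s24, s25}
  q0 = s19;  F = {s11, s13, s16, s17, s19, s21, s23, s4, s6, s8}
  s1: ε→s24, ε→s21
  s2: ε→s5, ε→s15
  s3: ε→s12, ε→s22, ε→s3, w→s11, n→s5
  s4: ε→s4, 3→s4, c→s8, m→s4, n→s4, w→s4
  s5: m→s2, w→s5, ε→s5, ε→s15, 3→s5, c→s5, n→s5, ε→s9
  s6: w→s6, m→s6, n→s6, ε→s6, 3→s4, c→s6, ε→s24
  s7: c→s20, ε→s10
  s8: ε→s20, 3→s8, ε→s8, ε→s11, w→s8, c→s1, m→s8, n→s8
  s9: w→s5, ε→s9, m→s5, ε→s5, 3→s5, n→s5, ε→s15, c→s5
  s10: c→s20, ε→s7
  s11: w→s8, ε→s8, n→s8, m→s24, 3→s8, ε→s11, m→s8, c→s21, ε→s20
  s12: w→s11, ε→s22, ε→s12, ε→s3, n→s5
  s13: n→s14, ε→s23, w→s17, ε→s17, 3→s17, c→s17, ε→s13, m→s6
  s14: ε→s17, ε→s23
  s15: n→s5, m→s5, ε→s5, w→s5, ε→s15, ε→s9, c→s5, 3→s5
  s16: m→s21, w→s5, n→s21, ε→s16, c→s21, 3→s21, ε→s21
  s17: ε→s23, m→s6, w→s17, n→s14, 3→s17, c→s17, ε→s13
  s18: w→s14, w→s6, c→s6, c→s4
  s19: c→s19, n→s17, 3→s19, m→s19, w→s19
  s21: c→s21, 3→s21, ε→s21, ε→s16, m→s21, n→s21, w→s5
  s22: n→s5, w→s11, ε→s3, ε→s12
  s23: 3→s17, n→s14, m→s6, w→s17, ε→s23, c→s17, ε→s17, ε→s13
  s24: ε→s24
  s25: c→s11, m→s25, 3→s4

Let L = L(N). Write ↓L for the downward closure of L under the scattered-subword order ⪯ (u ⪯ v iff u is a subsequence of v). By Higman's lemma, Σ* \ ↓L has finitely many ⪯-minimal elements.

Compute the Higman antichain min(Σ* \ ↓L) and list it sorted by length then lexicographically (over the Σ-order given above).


|Q|=26, |F|=10, |δ|=128 (47 ε).
min D↑ (7 st, q0=0, F={6}): 0:c→0,w→0,m→0,n→1,3→0 1:c→1,w→1,m→2,n→1,3→1 2:c→2,w→2,m→2,n→2,3→3 3:c→4,w→3,m→3,n→3,3→3 4:c→5,w→4,m→4,n→4,3→4 5:c→5,w→6,m→5,n→5,3→5 6:c→6,w→6,m→6,n→6,3→6 (ε-aug+det+¬).
'nm3ccw': |S_i|=[18, 17, 13, 12, 11, 8, 4] end={s15,s2,s5,s9} rej; 6/6 deletions ∈↓L.
1 obstructions.

A = [nm3ccw].


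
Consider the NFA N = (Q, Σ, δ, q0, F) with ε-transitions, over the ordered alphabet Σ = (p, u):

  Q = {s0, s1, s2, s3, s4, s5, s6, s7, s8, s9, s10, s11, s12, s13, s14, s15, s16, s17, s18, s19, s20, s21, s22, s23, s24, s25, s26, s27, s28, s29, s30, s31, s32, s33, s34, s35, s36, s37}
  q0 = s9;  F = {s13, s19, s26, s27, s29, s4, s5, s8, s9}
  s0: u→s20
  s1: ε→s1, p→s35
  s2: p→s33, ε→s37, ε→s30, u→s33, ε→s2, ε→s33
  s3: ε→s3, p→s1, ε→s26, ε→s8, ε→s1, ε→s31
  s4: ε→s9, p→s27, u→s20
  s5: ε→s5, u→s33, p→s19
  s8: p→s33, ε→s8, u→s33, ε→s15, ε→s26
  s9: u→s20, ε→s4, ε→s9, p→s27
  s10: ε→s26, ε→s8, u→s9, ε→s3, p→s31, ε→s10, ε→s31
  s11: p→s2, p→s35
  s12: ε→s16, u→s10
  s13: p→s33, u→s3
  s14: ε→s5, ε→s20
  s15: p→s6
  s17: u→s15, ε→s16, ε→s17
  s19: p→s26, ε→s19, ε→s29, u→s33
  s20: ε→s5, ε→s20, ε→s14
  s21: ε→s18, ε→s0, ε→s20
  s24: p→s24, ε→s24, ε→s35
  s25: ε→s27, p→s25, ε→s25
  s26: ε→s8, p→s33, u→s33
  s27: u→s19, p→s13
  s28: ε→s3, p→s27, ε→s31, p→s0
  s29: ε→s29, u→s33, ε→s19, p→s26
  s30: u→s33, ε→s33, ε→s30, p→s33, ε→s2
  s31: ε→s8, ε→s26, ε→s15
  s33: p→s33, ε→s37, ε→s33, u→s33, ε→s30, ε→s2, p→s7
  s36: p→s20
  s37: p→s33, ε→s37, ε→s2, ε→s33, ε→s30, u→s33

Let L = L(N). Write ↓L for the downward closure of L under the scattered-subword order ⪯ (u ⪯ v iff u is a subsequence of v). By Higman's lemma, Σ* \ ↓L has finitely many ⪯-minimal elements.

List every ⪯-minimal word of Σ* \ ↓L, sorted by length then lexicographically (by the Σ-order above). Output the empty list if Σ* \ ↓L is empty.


Antichain: [uu, ppp].

|Q|=38, |F|=9, |δ|=100 (58 ε).
min D↑ (7 st, q0=0, F={5}): 0:p→1,u→2 1:p→3,u→4 2:p→4,u→5 3:p→5,u→6 4:p→6,u→5 5:p→5,u→5 6:p→5,u→5 (ε-aug+det+¬).
'uu': N↓-sim [22, 18, 5] end={s2,s30,s33,s37,s7} — reject; 2/2 del acc.
'ppp': |S_i|=[22, 17, 14, 8] end={s1,s2,s30,s33,s35,s37,s6,s7} ∉↓L; 3/3 single-dels accept.
2 minimals (antichain).


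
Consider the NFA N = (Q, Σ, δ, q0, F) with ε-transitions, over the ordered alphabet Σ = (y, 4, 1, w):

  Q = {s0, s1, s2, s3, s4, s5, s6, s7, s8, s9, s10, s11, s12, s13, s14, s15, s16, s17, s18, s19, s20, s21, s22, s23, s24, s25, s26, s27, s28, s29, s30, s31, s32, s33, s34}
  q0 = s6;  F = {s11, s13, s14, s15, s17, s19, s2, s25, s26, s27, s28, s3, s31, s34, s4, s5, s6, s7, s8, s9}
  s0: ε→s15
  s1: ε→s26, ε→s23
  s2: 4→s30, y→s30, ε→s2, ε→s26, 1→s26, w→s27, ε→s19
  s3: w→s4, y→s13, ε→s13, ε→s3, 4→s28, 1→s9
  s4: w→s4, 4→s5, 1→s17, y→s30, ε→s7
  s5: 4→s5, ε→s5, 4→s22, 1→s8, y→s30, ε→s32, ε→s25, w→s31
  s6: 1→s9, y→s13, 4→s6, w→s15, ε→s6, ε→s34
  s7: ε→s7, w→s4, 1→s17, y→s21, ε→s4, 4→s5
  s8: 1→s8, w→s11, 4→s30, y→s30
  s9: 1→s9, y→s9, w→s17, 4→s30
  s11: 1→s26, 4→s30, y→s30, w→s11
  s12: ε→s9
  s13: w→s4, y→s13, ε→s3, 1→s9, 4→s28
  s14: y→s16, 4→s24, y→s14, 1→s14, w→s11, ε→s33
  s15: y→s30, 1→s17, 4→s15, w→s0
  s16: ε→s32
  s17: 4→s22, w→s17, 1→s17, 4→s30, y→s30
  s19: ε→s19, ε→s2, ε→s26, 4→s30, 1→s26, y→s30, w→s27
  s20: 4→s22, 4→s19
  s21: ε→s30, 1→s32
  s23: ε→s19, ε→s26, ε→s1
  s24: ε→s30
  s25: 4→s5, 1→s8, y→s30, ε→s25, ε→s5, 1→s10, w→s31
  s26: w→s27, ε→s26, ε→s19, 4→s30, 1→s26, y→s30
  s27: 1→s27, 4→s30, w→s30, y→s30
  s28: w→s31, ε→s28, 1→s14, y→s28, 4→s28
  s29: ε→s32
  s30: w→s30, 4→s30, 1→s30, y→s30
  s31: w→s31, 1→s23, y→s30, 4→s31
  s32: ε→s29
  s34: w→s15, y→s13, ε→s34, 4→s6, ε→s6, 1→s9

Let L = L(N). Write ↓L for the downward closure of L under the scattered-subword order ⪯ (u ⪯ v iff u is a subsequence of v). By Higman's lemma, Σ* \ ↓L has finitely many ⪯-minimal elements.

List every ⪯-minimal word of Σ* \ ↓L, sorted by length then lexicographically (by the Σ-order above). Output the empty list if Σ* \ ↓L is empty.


A = [14, wy, y4w1ww].

|Q|=35, |F|=20, |δ|=128 (37 ε).
min D↑ (15 st, q0=0, F={6}): 0:y→1,4→0,1→2,w→3 1:y→1,4→4,1→2,w→5 2:y→2,4→6,1→2,w→7 3:y→6,4→3,1→7,w→3 4:y→4,4→4,1→8,w→9 5:y→6,4→10,1→7,w→5 6:y→6,4→6,1→6,w→6 7:y→6,4→6,1→7,w→7 8:y→8,4→6,1→8,w→11 9:y→6,4→9,1→12,w→9 10:y→6,4→10,1→13,w→9 11:y→6,4→6,1→12,w→11 12:y→6,4→6,1→12,w→14 13:y→6,4→6,1→13,w→11 14:y→6,4→6,1→14,w→6 [Hopcroft].
'14': N↓-sim [32, 19, 3] end={s22,s24,s30} rej; 2/2 deletions ∈↓L.
'wy': |S_i|=[32, 22, 4] end={s21,s29,s30,s32} ∉↓L; 2/2 del acc.
'y4w1ww': N↓-sim [32, 28, 21, 9, 7, 2, 1] end={s30} — reject; 6/6 deletions ∈↓L.
3 words, ⪯-incomp.


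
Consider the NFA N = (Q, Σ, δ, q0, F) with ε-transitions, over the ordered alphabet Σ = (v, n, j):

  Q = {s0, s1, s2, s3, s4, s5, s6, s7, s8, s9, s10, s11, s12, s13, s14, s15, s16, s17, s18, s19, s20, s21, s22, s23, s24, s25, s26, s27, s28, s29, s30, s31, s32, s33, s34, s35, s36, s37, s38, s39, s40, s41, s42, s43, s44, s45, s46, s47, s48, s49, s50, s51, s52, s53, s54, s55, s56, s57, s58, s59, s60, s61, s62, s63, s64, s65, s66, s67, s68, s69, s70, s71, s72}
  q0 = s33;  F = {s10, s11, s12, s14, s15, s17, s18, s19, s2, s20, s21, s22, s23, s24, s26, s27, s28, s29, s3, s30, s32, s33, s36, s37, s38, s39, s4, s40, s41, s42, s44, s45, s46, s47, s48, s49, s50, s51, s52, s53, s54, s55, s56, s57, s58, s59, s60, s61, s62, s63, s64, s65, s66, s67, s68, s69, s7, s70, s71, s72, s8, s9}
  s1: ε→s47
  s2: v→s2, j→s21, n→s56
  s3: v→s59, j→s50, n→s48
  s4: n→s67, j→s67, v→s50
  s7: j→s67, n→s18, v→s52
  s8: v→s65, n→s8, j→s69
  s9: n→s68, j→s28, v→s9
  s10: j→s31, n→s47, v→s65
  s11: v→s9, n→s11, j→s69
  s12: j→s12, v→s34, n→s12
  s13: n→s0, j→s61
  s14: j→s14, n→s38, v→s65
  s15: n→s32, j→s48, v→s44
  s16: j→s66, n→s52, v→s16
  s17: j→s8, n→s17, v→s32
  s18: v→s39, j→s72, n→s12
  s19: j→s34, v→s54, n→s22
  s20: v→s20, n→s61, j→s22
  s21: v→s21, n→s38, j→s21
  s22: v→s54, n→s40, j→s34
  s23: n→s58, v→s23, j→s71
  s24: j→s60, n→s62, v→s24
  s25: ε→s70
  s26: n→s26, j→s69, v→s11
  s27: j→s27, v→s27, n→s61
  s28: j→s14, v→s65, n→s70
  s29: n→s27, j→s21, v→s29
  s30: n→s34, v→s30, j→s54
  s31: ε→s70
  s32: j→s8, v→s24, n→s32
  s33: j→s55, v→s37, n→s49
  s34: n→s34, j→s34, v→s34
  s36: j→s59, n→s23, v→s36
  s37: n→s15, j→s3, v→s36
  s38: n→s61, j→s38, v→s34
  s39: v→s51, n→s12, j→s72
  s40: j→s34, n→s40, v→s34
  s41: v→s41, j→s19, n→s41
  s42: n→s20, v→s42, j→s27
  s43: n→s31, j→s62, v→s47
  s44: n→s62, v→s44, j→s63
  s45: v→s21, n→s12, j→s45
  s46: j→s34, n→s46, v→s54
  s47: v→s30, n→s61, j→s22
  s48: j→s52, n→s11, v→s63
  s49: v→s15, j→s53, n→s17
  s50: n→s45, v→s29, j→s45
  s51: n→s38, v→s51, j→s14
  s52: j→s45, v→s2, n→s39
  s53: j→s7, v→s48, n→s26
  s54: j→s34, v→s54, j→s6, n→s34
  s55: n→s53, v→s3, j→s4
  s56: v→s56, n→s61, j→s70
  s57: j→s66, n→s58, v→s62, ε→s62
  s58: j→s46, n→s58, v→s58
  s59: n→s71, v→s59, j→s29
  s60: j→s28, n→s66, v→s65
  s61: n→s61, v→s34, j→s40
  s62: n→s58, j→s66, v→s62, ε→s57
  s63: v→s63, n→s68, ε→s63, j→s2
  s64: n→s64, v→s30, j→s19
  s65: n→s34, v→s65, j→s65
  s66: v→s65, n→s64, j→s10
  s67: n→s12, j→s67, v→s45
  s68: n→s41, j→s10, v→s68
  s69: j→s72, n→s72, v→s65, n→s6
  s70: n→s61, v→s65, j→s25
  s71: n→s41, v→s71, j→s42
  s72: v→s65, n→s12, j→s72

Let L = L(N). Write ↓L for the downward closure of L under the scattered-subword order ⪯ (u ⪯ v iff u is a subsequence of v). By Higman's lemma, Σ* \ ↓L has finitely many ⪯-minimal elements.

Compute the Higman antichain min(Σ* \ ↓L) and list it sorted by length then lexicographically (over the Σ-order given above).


min(Σ*\↓L) = [nnjvn, jjnnv, jjjnv, vvnnjj].

|Q|=73, |F|=62, |δ|=205 (6 ε).
min D↑ (62 st, q0=0, F={44}): 0:v→1,n→2,j→3 1:v→4,n→5,j→6 2:v→5,n→7,j→8 3:v→6,n→8,j→9 4:v→4,n→10,j→11 5:v→12,n→13,j→14 6:v→11,n→14,j→15 7:v→13,n→7,j→16 8:v→14,n→17,j→18 9:v→15,n→19,j→19 10:v→10,n→20,j→21 11:v→11,n→21,j→22 12:v→12,n→23,j→24 13:v→25,n→13,j→16 14:v→24,n→26,j→27 15:v→22,n→28,j→28 16:v→29,n→16,j→30 17:v→26,n→17,j→30 18:v→27,n→31,j→19 19:v→28,n→32,j→19 20:v→20,n→20,j→33 21:v→21,n→34,j→35 22:v→22,n→36,j→37 23:v→23,n→20,j→38 24:v→24,n→39,j→40 25:v→25,n→23,j→41 26:v→42,n→26,j→30 27:v→40,n→43,j→28 28:v→37,n→32,j→28 29:v→29,n→44,j→29 30:v→29,n→45,j→45 31:v→43,n→32,j→45 32:v→44,n→32,j→32 33:v→46,n→33,j→44 34:v→34,n→34,j→47 35:v→35,n→48,j→36 36:v→36,n→49,j→36 37:v→37,n→50,j→37 38:v→29,n→51,j→52 39:v→39,n→34,j→52 40:v→40,n→53,j→37 41:v→29,n→38,j→54 42:v→42,n→39,j→54 43:v→55,n→32,j→45 44:v→44,n→44,j→44 45:v→29,n→32,j→45 46:v→46,n→44,j→44 47:v→46,n→56,j→44 48:v→48,n→49,j→56 49:v→44,n→49,j→57 50:v→44,n→49,j→50 51:v→58,n→51,j→47 52:v→29,n→59,j→60 53:v→53,n→49,j→60 54:v→29,n→60,j→61 55:v→55,n→50,j→61 56:v→46,n→57,j→44 57:v→44,n→57,j→44 58:v→58,n→44,j→46 59:v→58,n→49,j→56 60:v→29,n→49,j→60 61:v→29,n→50,j→61 [Hopcroft].
'nnjvn': run [66, 57, 41, 25, 5, 1] end={s34} — reject; 5/5 single-dels accept.
'jjnnv': run [66, 53, 36, 24, 5, 1] end={s34} — reject; 5/5 single-dels accept.
'jjjnv': run [66, 53, 36, 18, 5, 1] end={s34} rej; 5/5 deletions ∈↓L.
'vvnnjj': |S_i|=[66, 56, 42, 29, 14, 7, 2] end={s34,s6} ∉↓L; 6/6 single-dels accept.
4 minimals (antichain).


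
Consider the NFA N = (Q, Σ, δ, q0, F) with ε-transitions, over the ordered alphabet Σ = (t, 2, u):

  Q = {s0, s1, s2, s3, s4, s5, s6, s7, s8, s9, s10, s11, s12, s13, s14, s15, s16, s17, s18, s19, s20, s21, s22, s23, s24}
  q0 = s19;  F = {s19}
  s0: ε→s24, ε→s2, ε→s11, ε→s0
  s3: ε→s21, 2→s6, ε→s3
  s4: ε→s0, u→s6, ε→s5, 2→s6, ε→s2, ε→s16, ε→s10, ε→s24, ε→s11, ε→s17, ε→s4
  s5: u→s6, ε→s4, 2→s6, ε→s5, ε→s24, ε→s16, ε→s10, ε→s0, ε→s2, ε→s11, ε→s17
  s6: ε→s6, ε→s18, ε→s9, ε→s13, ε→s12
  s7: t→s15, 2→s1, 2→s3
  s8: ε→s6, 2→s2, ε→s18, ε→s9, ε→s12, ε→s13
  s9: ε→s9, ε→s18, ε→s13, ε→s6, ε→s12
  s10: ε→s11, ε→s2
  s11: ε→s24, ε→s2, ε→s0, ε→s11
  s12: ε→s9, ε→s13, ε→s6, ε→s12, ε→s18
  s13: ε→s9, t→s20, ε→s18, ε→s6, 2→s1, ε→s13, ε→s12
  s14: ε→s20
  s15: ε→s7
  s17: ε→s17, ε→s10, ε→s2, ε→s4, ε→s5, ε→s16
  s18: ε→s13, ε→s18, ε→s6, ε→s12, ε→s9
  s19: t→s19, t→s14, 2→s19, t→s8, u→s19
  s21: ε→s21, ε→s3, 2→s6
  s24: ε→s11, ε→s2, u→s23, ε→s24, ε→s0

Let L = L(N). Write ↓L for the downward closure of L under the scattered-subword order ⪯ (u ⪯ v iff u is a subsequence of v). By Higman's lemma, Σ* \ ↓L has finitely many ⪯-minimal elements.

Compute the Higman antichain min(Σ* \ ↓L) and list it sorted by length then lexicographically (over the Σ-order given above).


min(Σ*\↓L) = [].

|Q|=25, |F|=1, |δ|=92 (74 ε).
min D↑ (1 st, q0=0, F={}): 0:t→0,2→0,u→0 (ε-aug+det+¬).
L(D↑) = ∅ ⇒ ↓L = Σ*.


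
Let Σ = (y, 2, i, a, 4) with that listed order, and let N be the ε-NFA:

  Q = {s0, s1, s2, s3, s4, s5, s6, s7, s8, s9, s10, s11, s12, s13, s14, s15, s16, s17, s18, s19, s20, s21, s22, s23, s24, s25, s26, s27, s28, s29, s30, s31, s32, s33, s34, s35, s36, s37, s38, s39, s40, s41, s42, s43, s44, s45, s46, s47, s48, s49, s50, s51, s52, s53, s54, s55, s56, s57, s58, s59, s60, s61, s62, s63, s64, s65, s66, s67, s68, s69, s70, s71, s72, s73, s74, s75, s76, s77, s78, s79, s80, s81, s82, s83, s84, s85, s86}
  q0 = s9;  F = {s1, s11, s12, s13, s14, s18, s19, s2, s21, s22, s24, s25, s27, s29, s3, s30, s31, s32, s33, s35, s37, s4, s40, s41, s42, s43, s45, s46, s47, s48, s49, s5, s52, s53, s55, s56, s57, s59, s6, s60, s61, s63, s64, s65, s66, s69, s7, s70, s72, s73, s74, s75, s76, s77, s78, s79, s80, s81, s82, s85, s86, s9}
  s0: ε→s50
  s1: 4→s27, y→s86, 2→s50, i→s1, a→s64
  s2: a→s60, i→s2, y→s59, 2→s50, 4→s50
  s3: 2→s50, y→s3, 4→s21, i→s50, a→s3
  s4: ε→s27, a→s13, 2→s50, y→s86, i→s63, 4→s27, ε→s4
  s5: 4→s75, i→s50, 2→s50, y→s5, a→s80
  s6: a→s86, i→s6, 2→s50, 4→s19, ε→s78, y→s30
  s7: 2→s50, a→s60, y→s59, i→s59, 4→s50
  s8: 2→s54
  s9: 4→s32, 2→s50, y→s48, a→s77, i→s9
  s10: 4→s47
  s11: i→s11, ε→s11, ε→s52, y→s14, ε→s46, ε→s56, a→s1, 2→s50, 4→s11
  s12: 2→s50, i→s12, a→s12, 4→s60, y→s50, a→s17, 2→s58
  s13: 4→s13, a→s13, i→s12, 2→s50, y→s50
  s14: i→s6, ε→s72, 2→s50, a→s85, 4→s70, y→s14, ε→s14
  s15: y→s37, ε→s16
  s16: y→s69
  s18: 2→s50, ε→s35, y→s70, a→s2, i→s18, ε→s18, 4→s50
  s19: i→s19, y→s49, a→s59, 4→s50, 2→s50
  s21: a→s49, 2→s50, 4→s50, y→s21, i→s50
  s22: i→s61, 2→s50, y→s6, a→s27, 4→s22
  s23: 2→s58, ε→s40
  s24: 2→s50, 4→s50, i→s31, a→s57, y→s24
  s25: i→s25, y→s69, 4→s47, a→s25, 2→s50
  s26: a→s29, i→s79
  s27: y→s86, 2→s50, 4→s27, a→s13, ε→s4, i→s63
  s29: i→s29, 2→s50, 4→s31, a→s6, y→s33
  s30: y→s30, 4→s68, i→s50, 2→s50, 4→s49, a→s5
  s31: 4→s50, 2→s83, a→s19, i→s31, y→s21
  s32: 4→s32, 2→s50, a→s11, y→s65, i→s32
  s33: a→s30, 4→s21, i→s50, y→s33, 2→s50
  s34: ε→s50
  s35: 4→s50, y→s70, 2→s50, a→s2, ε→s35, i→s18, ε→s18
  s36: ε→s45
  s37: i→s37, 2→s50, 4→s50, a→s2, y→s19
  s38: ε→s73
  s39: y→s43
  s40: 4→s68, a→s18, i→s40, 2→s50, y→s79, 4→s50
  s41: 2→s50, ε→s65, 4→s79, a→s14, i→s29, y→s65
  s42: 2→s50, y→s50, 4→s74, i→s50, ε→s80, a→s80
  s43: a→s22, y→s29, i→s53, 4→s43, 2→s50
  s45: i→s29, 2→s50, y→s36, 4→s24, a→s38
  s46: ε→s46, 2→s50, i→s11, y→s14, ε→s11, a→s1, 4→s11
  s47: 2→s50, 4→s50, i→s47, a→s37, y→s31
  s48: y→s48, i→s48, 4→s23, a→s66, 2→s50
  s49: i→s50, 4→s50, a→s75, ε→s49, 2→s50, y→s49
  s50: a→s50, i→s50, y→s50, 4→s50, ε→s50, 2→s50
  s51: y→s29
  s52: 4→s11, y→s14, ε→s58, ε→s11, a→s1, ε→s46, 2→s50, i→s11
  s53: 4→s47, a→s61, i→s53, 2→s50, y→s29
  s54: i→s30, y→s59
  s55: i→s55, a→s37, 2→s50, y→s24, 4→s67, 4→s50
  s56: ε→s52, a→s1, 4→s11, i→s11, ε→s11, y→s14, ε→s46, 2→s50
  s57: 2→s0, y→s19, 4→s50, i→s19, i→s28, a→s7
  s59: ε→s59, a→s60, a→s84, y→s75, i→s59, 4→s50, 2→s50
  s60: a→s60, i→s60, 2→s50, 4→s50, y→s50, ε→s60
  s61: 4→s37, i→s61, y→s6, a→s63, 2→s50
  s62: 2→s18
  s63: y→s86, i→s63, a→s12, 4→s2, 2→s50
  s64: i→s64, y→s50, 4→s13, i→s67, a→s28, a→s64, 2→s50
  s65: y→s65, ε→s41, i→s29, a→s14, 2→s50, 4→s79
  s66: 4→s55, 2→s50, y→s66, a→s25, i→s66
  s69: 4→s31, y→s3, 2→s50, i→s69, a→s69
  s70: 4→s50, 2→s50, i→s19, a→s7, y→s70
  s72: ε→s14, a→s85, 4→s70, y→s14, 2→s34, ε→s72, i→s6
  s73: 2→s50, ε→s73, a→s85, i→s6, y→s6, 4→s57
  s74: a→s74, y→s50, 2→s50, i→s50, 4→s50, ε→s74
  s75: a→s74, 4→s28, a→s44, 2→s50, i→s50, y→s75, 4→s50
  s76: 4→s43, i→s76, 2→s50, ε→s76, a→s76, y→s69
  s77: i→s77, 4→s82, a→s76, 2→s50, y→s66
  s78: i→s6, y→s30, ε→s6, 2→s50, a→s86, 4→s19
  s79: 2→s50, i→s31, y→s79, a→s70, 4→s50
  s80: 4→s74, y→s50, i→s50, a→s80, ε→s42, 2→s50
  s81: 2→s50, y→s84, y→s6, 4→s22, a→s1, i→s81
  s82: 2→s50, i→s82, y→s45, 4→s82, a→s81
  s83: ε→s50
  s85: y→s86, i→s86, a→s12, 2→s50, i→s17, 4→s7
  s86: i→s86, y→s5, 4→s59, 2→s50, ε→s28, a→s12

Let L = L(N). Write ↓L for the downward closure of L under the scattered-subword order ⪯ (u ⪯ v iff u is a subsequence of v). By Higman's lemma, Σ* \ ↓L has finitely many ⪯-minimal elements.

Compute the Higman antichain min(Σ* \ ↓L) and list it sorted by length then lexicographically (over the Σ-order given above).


|Q|=87, |F|=62, |δ|=384 (44 ε).
min D↑ (54 st, q0=0, F={2}): 0:y→1,2→2,i→0,a→3,4→4 1:y→1,2→2,i→1,a→5,4→6 2:y→2,2→2,i→2,a→2,4→2 3:y→5,2→2,i→3,a→7,4→8 4:y→9,2→2,i→4,a→10,4→4 5:y→5,2→2,i→5,a→11,4→12 6:y→13,2→2,i→6,a→14,4→2 7:y→15,2→2,i→7,a→7,4→16 8:y→17,2→2,i→8,a→18,4→8 9:y→9,2→2,i→19,a→20,4→13 10:y→20,2→2,i→10,a→21,4→10 11:y→15,2→2,i→11,a→11,4→22 12:y→23,2→2,i→12,a→24,4→2 13:y→13,2→2,i→25,a→26,4→2 14:y→26,2→2,i→14,a→27,4→2 15:y→28,2→2,i→15,a→15,4→25 16:y→19,2→2,i→29,a→30,4→16 17:y→17,2→2,i→19,a→31,4→23 18:y→32,2→2,i→18,a→21,4→30 19:y→33,2→2,i→19,a→32,4→25 20:y→20,2→2,i→32,a→34,4→26 21:y→35,2→2,i→21,a→36,4→37 22:y→25,2→2,i→22,a→24,4→2 23:y→23,2→2,i→25,a→38,4→2 24:y→39,2→2,i→24,a→27,4→2 25:y→40,2→2,i→25,a→39,4→2 26:y→26,2→2,i→39,a→41,4→2 27:y→42,2→2,i→27,a→43,4→2 28:y→28,2→2,i→2,a→28,4→40 29:y→19,2→2,i→29,a→44,4→22 30:y→32,2→2,i→44,a→37,4→30 31:y→32,2→2,i→32,a→34,4→38 32:y→45,2→2,i→32,a→35,4→39 33:y→33,2→2,i→2,a→45,4→40 34:y→35,2→2,i→35,a→46,4→41 35:y→47,2→2,i→35,a→46,4→42 36:y→2,2→2,i→36,a→36,4→48 37:y→35,2→2,i→49,a→48,4→37 38:y→39,2→2,i→39,a→41,4→2 39:y→50,2→2,i→39,a→42,4→2 40:y→40,2→2,i→2,a→50,4→2 41:y→42,2→2,i→42,a→43,4→2 42:y→51,2→2,i→42,a→43,4→2 43:y→2,2→2,i→43,a→43,4→2 44:y→32,2→2,i→44,a→49,4→24 45:y→45,2→2,i→2,a→47,4→50 46:y→2,2→2,i→46,a→46,4→43 47:y→47,2→2,i→2,a→52,4→51 48:y→2,2→2,i→46,a→48,4→48 49:y→35,2→2,i→49,a→46,4→27 50:y→50,2→2,i→2,a→51,4→2 51:y→51,2→2,i→2,a→53,4→2 52:y→2,2→2,i→2,a→52,4→53 53:y→2,2→2,i→2,a→53,4→2 (ε-aug+det+¬).
'2': |S_i|=[76, 5] end={s0,s34,s50,s58,s83} — reject; 1/1 del acc.
'y44': N↓-sim [76, 56, 30, 4] end={s28,s50,s67,s68} ∉↓L; 3/3 del acc.
'aayyi': N↓-sim [76, 68, 51, 28, 14, 1] end={s50} rej; 5/5 deletions ∈↓L.
'4yiyi': run [76, 68, 42, 26, 13, 1] end={s50} ∉↓L; 5/5 single-dels accept.
'4aaay': run [76, 68, 49, 25, 14, 1] end={s50} rej; 5/5 single-dels accept.
'aa4i44': |S_i|=[76, 68, 51, 40, 32, 17, 2] end={s28,s50} — reject; 6/6 single-dels accept.
6 words, ⪯-incomp.

Antichain: [2, y44, aayyi, 4yiyi, 4aaay, aa4i44].


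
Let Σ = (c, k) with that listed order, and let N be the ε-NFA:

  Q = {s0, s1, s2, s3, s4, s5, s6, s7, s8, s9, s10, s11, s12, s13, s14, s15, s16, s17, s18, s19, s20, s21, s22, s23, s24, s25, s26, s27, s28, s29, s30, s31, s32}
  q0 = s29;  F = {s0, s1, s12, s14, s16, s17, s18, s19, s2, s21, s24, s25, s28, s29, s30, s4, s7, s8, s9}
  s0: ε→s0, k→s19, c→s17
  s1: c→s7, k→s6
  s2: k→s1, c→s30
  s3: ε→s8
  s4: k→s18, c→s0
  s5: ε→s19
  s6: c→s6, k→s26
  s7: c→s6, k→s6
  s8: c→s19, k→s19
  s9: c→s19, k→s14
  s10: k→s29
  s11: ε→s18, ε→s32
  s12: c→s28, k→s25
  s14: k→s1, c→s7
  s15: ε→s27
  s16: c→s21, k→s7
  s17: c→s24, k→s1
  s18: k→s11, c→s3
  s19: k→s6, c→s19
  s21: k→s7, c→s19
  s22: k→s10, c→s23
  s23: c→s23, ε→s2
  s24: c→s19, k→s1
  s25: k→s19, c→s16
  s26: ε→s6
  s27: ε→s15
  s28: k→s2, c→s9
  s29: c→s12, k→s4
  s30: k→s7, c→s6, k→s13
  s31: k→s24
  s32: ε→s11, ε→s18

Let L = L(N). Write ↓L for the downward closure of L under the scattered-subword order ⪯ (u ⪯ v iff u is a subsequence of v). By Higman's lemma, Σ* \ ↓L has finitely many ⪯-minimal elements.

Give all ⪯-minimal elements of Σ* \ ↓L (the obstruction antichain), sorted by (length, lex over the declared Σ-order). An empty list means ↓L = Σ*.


min(Σ*\↓L) = [ckkk, kckk, cccck, cckcc, ckckc, kkcck].

|Q|=33, |F|=19, |δ|=57 (11 ε).
min D↑ (20 st, q0=0, F={18}): 0:c→1,k→2 1:c→3,k→4 2:c→5,k→6 3:c→7,k→8 4:c→9,k→10 5:c→11,k→10 6:c→12,k→6 7:c→10,k→13 8:c→14,k→15 9:c→16,k→17 10:c→10,k→18 11:c→19,k→15 12:c→10,k→10 13:c→17,k→15 14:c→18,k→17 15:c→17,k→18 16:c→10,k→17 17:c→18,k→18 18:c→18,k→18 19:c→10,k→15.
'ckkk': N↓-sim [25, 20, 12, 6, 2] end={s26,s6} rej; 4/4 del acc.
'kckk': N↓-sim [25, 21, 14, 6, 2] end={s26,s6} rej; 4/4 single-dels accept.
'cccck': |S_i|=[25, 20, 15, 11, 4, 2] end={s26,s6} ∉↓L; 5/5 del acc.
'cckcc': run [25, 20, 15, 8, 5, 2] end={s26,s6} — reject; 5/5 single-dels accept.
'ckckc': |S_i|=[25, 20, 12, 8, 4, 2] end={s26,s6} rej; 5/5 deletions ∈↓L.
'kkcck': |S_i|=[25, 21, 11, 6, 3, 2] end={s26,s6} — reject; 5/5 del acc.
6 words, ⪯-incomp.


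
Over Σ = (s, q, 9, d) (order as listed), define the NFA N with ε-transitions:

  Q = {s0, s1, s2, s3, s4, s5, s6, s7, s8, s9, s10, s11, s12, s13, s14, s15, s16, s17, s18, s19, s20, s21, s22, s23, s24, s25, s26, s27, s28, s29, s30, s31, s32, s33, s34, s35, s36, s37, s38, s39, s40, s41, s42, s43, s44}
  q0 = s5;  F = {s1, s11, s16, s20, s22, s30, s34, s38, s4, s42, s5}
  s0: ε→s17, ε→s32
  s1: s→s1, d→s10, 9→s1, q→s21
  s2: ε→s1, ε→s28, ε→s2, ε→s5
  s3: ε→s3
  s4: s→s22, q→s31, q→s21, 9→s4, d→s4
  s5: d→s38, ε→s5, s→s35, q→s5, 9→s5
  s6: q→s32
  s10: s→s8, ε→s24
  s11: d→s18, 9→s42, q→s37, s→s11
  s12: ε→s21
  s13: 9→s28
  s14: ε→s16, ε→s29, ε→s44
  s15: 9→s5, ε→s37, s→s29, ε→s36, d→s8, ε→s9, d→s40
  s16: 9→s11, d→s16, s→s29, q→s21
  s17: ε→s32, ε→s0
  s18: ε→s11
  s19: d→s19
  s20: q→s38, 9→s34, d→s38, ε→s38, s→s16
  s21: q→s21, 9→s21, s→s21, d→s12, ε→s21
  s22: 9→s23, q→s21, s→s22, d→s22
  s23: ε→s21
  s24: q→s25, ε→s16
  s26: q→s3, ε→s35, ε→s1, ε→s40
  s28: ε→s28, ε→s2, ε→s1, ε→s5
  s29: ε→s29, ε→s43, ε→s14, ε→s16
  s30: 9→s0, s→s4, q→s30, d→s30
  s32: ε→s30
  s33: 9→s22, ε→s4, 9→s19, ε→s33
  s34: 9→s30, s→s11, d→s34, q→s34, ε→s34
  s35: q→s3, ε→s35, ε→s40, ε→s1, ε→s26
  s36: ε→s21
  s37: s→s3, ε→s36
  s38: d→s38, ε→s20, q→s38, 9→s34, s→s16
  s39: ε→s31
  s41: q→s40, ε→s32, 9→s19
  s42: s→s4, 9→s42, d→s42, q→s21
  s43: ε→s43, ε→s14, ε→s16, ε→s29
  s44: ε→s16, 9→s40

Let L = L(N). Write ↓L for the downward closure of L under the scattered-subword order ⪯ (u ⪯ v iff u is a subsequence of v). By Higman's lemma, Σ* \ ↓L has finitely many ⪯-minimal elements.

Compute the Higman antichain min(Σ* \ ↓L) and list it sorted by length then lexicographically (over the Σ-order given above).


Antichain: [sq, d99ss9].

|Q|=45, |F|=11, |δ|=118 (52 ε).
min D↑ (11 st, q0=0, F={3}): 0:s→1,q→0,9→0,d→2 1:s→1,q→3,9→1,d→4 2:s→4,q→2,9→5,d→2 3:s→3,q→3,9→3,d→3 4:s→4,q→3,9→6,d→4 5:s→6,q→5,9→7,d→5 6:s→6,q→3,9→8,d→6 7:s→9,q→7,9→7,d→7 8:s→9,q→3,9→8,d→8 9:s→10,q→3,9→9,d→9 10:s→10,q→3,9→3,d→10 (ε-aug+det+¬).
'sq': run [33, 25, 7] end={s12,s21,s25,s3,s31,s36,s37} — reject; 2/2 del acc.
'd99ss9': |S_i|=[33, 29, 18, 11, 6, 4, 3] end={s12,s21,s23} ∉↓L; 6/6 del acc.
2 words, ⪯-incomp.
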